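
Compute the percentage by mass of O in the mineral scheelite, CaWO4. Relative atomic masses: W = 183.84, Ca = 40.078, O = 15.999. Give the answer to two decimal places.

22.23 mass %

Molar mass of CaWO4: 1*40.078 + 1*183.84 + 4*15.999 = 287.914 g/mol.
Mass of O per formula unit: 4 × 15.999 = 63.996 g.
Weight fraction O = 63.996 / 287.914 = 0.2223.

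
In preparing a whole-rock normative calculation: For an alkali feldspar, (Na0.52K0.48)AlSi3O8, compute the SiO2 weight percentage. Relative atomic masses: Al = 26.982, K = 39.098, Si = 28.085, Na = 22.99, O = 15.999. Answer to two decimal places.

Formula mass = 269.951 g/mol.
3 Si → 3.0000 mol SiO2 per formula unit; M(SiO2) = 60.083, so SiO2 mass = 180.249 g.
180.249/269.951 × 100 = 66.77 wt%.

66.77 wt%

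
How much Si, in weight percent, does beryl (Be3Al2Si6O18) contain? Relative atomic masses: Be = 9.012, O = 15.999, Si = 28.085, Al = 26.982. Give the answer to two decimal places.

M(Be3Al2Si6O18) = 537.492 g/mol.
Si contributes 6 × 28.085 = 168.510 g per mole.
168.510/537.492 = 0.3135 → 31.35%.

31.35 weight percent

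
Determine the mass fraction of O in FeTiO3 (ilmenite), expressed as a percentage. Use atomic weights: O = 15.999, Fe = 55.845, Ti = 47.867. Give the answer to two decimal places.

Formula mass = 1*55.845 + 1*47.867 + 3*15.999 = 151.709 g/mol, of which 47.997 g is O.
So O makes up 47.997/151.709 = 0.3164 of the mass, i.e. 31.64%.

31.64 wt%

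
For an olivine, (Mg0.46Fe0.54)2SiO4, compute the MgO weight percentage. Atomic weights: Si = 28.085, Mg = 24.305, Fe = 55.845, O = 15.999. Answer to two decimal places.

Molar mass of (Mg0.46Fe0.54)2SiO4 = 0.92×24.305 + 1.08×55.845 + 1×28.085 + 4×15.999 = 174.754 g/mol.
Each formula unit contains 0.92 Mg, equivalent to 0.92/1 = 0.9200 mol MgO.
M(MgO) = 1×24.305 + 1×15.999 = 40.304 g/mol.
Mass of MgO per formula unit = 0.9200 × 40.304 = 37.080 g.
MgO wt% = 37.080 / 174.754 × 100 = 21.22%.

21.22 wt%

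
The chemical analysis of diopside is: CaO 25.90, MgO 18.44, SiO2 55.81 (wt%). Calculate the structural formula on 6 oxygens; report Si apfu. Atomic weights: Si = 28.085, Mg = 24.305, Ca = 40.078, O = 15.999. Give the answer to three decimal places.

2.007 Si apfu

CaO: 25.90/56.077 = 0.46186 mol → 0.46186 mol Ca, 0.46186 mol O.
MgO: 18.44/40.304 = 0.45752 mol → 0.45752 mol Mg, 0.45752 mol O.
SiO2: 55.81/60.083 = 0.92888 mol → 0.92888 mol Si, 1.85776 mol O.
Total oxygen = 2.77714 mol. Normalization factor = 6/2.77714 = 2.16050.
Si per 6 O = 0.92888 × 2.16050 = 2.007.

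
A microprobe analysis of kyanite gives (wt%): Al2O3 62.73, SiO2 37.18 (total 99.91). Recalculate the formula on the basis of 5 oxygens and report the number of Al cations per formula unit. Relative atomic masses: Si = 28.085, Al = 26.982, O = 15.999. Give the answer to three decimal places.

1.995 Al apfu

62.73 wt% Al2O3 ÷ 101.961 g/mol = 0.61524 mol, giving 1.23048 Al and 1.84572 O.
37.18 wt% SiO2 ÷ 60.083 g/mol = 0.61881 mol, giving 0.61881 Si and 1.23762 O.
Oxygen sums to 3.08334; scaling by 5/3.08334 = 1.62162 puts the formula on 5 O.
Al: 1.23048 × 1.62162 = 1.995 atoms per formula unit.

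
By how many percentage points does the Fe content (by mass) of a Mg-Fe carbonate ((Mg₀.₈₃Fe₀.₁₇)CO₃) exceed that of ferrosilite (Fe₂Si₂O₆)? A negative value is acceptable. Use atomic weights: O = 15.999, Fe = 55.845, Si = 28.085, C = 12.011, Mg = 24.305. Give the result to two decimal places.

First mineral: 9.494 g Fe in 89.675 g formula = 10.59 wt% Fe.
Second mineral: 111.690 g Fe in 263.854 g formula = 42.33 wt% Fe.
10.59% − 42.33% gives a difference of -31.74 percentage points.

-31.74 percentage points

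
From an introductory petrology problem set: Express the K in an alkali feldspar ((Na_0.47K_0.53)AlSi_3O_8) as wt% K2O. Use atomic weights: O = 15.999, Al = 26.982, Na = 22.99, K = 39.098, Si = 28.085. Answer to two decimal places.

Formula mass = 270.756 g/mol.
0.53 K → 0.2650 mol K2O per formula unit; M(K2O) = 94.195, so K2O mass = 24.962 g.
24.962/270.756 × 100 = 9.22 wt%.

9.22 wt%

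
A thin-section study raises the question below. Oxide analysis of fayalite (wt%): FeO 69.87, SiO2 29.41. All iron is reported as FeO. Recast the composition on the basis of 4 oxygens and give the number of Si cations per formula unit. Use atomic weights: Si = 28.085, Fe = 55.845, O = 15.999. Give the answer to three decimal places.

FeO (M=71.844): mol = 0.97252; Fe = 0.97252, O = 0.97252.
SiO2 (M=60.083): mol = 0.48949; Si = 0.48949, O = 0.97898.
ΣO = 1.95150; factor = 4/ΣO = 2.04971.
Si apfu = 0.48949 × 2.04971 = 1.003.

1.003 Si apfu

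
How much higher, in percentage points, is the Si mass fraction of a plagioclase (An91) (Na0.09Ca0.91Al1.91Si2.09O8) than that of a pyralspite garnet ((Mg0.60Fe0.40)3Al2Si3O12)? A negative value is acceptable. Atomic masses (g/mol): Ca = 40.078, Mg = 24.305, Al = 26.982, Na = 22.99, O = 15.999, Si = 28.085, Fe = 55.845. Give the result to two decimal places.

2.10 percentage points

M(Na0.09Ca0.91Al1.91Si2.09O8) = 276.765 g/mol, so wt% Si = 58.698/276.765 × 100 = 21.21%.
M((Mg0.60Fe0.40)3Al2Si3O12) = 440.970 g/mol, so wt% Si = 84.255/440.970 × 100 = 19.11%.
21.21 − 19.11 = 2.10 pp.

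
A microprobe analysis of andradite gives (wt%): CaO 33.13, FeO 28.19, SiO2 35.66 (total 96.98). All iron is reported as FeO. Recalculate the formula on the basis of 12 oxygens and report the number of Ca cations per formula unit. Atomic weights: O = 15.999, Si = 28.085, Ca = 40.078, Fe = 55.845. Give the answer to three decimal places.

3.267 Ca apfu

33.13 wt% CaO ÷ 56.077 g/mol = 0.59079 mol, giving 0.59079 Ca and 0.59079 O.
28.19 wt% FeO ÷ 71.844 g/mol = 0.39238 mol, giving 0.39238 Fe and 0.39238 O.
35.66 wt% SiO2 ÷ 60.083 g/mol = 0.59351 mol, giving 0.59351 Si and 1.18702 O.
Oxygen sums to 2.17019; scaling by 12/2.17019 = 5.52947 puts the formula on 12 O.
Ca: 0.59079 × 5.52947 = 3.267 atoms per formula unit.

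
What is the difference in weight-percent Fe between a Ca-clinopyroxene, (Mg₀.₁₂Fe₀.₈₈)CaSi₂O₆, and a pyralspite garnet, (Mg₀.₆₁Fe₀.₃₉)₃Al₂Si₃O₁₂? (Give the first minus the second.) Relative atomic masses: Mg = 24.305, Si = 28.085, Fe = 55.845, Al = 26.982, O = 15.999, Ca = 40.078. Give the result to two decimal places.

5.27 percentage points

M((Mg₀.₁₂Fe₀.₈₈)CaSi₂O₆) = 244.302 g/mol, so wt% Fe = 49.144/244.302 × 100 = 20.12%.
M((Mg₀.₆₁Fe₀.₃₉)₃Al₂Si₃O₁₂) = 440.024 g/mol, so wt% Fe = 65.339/440.024 × 100 = 14.85%.
20.12 − 14.85 = 5.27 pp.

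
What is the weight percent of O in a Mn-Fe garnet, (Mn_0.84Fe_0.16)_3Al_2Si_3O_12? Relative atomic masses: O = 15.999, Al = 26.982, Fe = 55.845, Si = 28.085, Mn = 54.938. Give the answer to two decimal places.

38.75 wt%

Molar mass of (Mn_0.84Fe_0.16)_3Al_2Si_3O_12: 2.52·54.938 + 0.48·55.845 + 2·26.982 + 3·28.085 + 12·15.999 = 495.456 g/mol.
Mass of O per formula unit: 12 × 15.999 = 191.988 g.
Weight fraction O = 191.988 / 495.456 = 0.3875.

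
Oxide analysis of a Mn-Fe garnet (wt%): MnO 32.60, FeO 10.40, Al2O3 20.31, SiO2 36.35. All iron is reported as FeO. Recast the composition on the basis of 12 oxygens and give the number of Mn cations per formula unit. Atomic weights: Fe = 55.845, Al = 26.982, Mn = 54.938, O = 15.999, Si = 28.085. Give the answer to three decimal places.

MnO (M=70.937): mol = 0.45956; Mn = 0.45956, O = 0.45956.
FeO (M=71.844): mol = 0.14476; Fe = 0.14476, O = 0.14476.
Al2O3 (M=101.961): mol = 0.19919; Al = 0.39838, O = 0.59757.
SiO2 (M=60.083): mol = 0.60500; Si = 0.60500, O = 1.21000.
ΣO = 2.41189; factor = 12/ΣO = 4.97535.
Mn apfu = 0.45956 × 4.97535 = 2.286.

2.286 Mn apfu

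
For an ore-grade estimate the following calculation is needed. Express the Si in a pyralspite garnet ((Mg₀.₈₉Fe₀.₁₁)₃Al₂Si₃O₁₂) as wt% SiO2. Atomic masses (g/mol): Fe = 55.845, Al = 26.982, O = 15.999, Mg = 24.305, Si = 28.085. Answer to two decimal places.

43.59 wt%

M((Mg₀.₈₉Fe₀.₁₁)₃Al₂Si₃O₁₂) = 413.530 g/mol; M(SiO2) = 60.083 g/mol.
Moles SiO2 per formula unit = 3 Si ÷ 1 = 3.0000.
SiO2 fraction = (3.0000 × 60.083) / 413.530 = 180.249/413.530 = 0.4359.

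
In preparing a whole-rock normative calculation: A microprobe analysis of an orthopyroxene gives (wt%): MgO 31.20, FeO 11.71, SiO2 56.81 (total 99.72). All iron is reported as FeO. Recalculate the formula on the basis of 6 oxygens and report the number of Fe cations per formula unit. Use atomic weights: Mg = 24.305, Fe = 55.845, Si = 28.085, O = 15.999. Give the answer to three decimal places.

0.346 Fe apfu

MgO: 31.20/40.304 = 0.77412 mol → 0.77412 mol Mg, 0.77412 mol O.
FeO: 11.71/71.844 = 0.16299 mol → 0.16299 mol Fe, 0.16299 mol O.
SiO2: 56.81/60.083 = 0.94553 mol → 0.94553 mol Si, 1.89106 mol O.
Total oxygen = 2.82817 mol. Normalization factor = 6/2.82817 = 2.12151.
Fe per 6 O = 0.16299 × 2.12151 = 0.346.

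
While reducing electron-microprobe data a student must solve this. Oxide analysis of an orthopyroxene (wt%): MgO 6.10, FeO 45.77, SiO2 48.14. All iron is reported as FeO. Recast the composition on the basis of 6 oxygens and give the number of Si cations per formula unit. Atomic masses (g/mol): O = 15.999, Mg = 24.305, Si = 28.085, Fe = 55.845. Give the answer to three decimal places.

MgO: 6.10/40.304 = 0.15135 mol → 0.15135 mol Mg, 0.15135 mol O.
FeO: 45.77/71.844 = 0.63707 mol → 0.63707 mol Fe, 0.63707 mol O.
SiO2: 48.14/60.083 = 0.80122 mol → 0.80122 mol Si, 1.60244 mol O.
Total oxygen = 2.39086 mol. Normalization factor = 6/2.39086 = 2.50956.
Si per 6 O = 0.80122 × 2.50956 = 2.011.

2.011 Si apfu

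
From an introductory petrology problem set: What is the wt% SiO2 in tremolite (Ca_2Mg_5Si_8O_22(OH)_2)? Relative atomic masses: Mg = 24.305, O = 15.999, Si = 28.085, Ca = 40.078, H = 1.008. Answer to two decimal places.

Molar mass of Ca_2Mg_5Si_8O_22(OH)_2 = 2·40.078 + 5·24.305 + 8·28.085 + 24·15.999 + 2·1.008 = 812.353 g/mol.
Each formula unit contains 8 Si, equivalent to 8/1 = 8.0000 mol SiO2.
M(SiO2) = 1×28.085 + 2×15.999 = 60.083 g/mol.
Mass of SiO2 per formula unit = 8.0000 × 60.083 = 480.664 g.
SiO2 wt% = 480.664 / 812.353 × 100 = 59.17%.

59.17 wt%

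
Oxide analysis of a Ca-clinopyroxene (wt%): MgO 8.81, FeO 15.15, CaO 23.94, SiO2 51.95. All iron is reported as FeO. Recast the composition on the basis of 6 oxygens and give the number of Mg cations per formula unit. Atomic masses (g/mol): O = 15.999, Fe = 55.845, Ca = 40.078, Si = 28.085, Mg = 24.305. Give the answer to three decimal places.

MgO: 8.81/40.304 = 0.21859 mol → 0.21859 mol Mg, 0.21859 mol O.
FeO: 15.15/71.844 = 0.21087 mol → 0.21087 mol Fe, 0.21087 mol O.
CaO: 23.94/56.077 = 0.42691 mol → 0.42691 mol Ca, 0.42691 mol O.
SiO2: 51.95/60.083 = 0.86464 mol → 0.86464 mol Si, 1.72928 mol O.
Total oxygen = 2.58565 mol. Normalization factor = 6/2.58565 = 2.32050.
Mg per 6 O = 0.21859 × 2.32050 = 0.507.

0.507 Mg apfu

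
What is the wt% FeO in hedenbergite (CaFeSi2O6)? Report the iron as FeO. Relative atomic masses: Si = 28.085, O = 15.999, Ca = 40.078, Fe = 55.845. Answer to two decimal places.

28.96 wt%

Formula mass = 248.087 g/mol.
1 Fe → 1.0000 mol FeO per formula unit; M(FeO) = 71.844, so FeO mass = 71.844 g.
71.844/248.087 × 100 = 28.96 wt%.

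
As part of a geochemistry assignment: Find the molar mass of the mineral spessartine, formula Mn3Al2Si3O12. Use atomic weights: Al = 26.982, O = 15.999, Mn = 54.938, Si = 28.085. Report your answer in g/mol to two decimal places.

495.02 g/mol

The formula mass is the sum 3·54.938 + 2·26.982 + 3·28.085 + 12·15.999.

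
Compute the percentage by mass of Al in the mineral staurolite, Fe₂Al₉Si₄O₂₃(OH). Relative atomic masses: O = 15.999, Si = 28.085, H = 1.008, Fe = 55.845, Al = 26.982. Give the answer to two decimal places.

28.51 wt%

M(Fe₂Al₉Si₄O₂₃(OH)) = 851.852 g/mol.
Al contributes 9 × 26.982 = 242.838 g per mole.
242.838/851.852 = 0.2851 → 28.51%.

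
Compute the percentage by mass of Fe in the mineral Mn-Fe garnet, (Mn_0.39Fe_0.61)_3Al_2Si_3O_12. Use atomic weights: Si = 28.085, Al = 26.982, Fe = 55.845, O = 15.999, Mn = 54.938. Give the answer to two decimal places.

20.58 mass %

Molar mass of (Mn_0.39Fe_0.61)_3Al_2Si_3O_12: 1.17×54.938 + 1.83×55.845 + 2×26.982 + 3×28.085 + 12×15.999 = 496.681 g/mol.
Mass of Fe per formula unit: 1.83 × 55.845 = 102.196 g.
Weight fraction Fe = 102.196 / 496.681 = 0.2058.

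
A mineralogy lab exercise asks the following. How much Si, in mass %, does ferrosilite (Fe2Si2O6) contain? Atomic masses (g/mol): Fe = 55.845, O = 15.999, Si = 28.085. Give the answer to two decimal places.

21.29 mass %

M(Fe2Si2O6) = 263.854 g/mol.
Si contributes 2 × 28.085 = 56.170 g per mole.
56.170/263.854 = 0.2129 → 21.29%.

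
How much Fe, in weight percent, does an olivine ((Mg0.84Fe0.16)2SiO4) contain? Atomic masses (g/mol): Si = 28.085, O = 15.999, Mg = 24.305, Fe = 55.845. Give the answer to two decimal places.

Formula mass = 1.68*24.305 + 0.32*55.845 + 1*28.085 + 4*15.999 = 150.784 g/mol, of which 17.870 g is Fe.
So Fe makes up 17.870/150.784 = 0.1185 of the mass, i.e. 11.85%.

11.85 weight percent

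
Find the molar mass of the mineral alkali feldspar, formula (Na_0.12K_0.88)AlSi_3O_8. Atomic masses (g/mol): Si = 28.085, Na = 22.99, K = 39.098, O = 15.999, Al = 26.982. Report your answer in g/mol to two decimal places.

Na: 0.12 × 22.99 = 2.7588
K: 0.88 × 39.098 = 34.4062
Al: 1 × 26.982 = 26.9820
Si: 3 × 28.085 = 84.2550
O: 8 × 15.999 = 127.9920
Summing the contributions gives the formula mass.

276.39 g/mol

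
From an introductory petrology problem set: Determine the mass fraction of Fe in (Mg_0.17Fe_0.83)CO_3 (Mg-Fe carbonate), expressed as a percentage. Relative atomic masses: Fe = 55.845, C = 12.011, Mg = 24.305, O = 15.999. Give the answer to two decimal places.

Formula mass = 0.17·24.305 + 0.83·55.845 + 1·12.011 + 3·15.999 = 110.491 g/mol, of which 46.351 g is Fe.
So Fe makes up 46.351/110.491 = 0.4195 of the mass, i.e. 41.95%.

41.95 wt%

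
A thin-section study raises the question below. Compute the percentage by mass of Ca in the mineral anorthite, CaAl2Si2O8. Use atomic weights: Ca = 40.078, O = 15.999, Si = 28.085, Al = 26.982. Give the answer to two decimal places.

14.41 mass %

M(CaAl2Si2O8) = 278.204 g/mol.
Ca contributes 1 × 40.078 = 40.078 g per mole.
40.078/278.204 = 0.1441 → 14.41%.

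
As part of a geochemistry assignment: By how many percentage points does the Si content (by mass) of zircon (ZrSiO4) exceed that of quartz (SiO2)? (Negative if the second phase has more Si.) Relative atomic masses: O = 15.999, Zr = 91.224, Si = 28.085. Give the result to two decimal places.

-31.42 percentage points

M(ZrSiO4) = 183.305 g/mol, so wt% Si = 28.085/183.305 × 100 = 15.32%.
M(SiO2) = 60.083 g/mol, so wt% Si = 28.085/60.083 × 100 = 46.74%.
15.32 − 46.74 = -31.42 pp.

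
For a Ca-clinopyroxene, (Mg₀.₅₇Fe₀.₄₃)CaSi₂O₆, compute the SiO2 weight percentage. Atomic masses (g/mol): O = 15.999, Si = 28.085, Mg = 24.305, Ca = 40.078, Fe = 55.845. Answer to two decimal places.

52.22 wt%

M((Mg₀.₅₇Fe₀.₄₃)CaSi₂O₆) = 230.109 g/mol; M(SiO2) = 60.083 g/mol.
Moles SiO2 per formula unit = 2 Si ÷ 1 = 2.0000.
SiO2 fraction = (2.0000 × 60.083) / 230.109 = 120.166/230.109 = 0.5222.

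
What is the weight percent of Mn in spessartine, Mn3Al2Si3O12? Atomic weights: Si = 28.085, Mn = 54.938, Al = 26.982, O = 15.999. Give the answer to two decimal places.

M(Mn3Al2Si3O12) = 495.021 g/mol.
Mn contributes 3 × 54.938 = 164.814 g per mole.
164.814/495.021 = 0.3329 → 33.29%.

33.29 mass %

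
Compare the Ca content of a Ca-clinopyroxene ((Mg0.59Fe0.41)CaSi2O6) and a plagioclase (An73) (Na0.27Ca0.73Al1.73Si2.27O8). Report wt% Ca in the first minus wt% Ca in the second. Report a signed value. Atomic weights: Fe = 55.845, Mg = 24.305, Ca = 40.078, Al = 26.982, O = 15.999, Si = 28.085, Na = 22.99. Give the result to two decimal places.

M((Mg0.59Fe0.41)CaSi2O6) = 229.478 g/mol, so wt% Ca = 40.078/229.478 × 100 = 17.46%.
M(Na0.27Ca0.73Al1.73Si2.27O8) = 273.888 g/mol, so wt% Ca = 29.257/273.888 × 100 = 10.68%.
17.46 − 10.68 = 6.78 pp.

6.78 percentage points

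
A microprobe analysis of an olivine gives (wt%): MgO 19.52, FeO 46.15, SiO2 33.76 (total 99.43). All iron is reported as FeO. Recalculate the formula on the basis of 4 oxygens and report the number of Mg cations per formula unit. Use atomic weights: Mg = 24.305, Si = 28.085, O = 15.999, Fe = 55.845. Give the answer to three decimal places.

0.861 Mg apfu

MgO (M=40.304): mol = 0.48432; Mg = 0.48432, O = 0.48432.
FeO (M=71.844): mol = 0.64236; Fe = 0.64236, O = 0.64236.
SiO2 (M=60.083): mol = 0.56189; Si = 0.56189, O = 1.12378.
ΣO = 2.25046; factor = 4/ΣO = 1.77741.
Mg apfu = 0.48432 × 1.77741 = 0.861.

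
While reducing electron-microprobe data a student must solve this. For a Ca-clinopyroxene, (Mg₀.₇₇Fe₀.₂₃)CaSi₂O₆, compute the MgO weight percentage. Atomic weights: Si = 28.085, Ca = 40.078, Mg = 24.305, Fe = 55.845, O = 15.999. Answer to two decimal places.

M((Mg₀.₇₇Fe₀.₂₃)CaSi₂O₆) = 223.801 g/mol; M(MgO) = 40.304 g/mol.
Moles MgO per formula unit = 0.77 Mg ÷ 1 = 0.7700.
MgO fraction = (0.7700 × 40.304) / 223.801 = 31.034/223.801 = 0.1387.

13.87 wt%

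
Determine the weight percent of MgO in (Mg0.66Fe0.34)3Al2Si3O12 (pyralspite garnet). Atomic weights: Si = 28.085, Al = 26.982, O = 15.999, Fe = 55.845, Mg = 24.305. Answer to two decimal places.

18.33 wt%

Molar mass of (Mg0.66Fe0.34)3Al2Si3O12 = 1.98·24.305 + 1.02·55.845 + 2·26.982 + 3·28.085 + 12·15.999 = 435.293 g/mol.
Each formula unit contains 1.98 Mg, equivalent to 1.98/1 = 1.9800 mol MgO.
M(MgO) = 1×24.305 + 1×15.999 = 40.304 g/mol.
Mass of MgO per formula unit = 1.9800 × 40.304 = 79.802 g.
MgO wt% = 79.802 / 435.293 × 100 = 18.33%.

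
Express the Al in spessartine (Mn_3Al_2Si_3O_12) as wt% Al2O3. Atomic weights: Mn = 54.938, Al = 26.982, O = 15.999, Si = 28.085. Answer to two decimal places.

20.60 wt%

Formula mass = 495.021 g/mol.
2 Al → 1.0000 mol Al2O3 per formula unit; M(Al2O3) = 101.961, so Al2O3 mass = 101.961 g.
101.961/495.021 × 100 = 20.60 wt%.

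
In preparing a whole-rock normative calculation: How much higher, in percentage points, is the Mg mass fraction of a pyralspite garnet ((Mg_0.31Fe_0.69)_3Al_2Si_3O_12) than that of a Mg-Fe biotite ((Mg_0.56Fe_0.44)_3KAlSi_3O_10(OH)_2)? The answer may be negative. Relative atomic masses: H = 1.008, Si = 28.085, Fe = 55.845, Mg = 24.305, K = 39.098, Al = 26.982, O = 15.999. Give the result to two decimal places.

M((Mg_0.31Fe_0.69)_3Al_2Si_3O_12) = 468.410 g/mol, so wt% Mg = 22.604/468.410 × 100 = 4.83%.
M((Mg_0.56Fe_0.44)_3KAlSi_3O_10(OH)_2) = 458.887 g/mol, so wt% Mg = 40.832/458.887 × 100 = 8.90%.
4.83 − 8.90 = -4.07 pp.

-4.07 percentage points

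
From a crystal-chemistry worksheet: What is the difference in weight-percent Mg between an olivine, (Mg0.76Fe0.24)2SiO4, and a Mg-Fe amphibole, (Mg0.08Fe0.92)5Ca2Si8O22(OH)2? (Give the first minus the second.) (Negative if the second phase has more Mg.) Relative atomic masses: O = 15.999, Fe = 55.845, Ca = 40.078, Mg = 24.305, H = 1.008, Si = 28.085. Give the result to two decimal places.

22.69 percentage points

First mineral: 36.944 g Mg in 155.830 g formula = 23.71 wt% Mg.
Second mineral: 9.722 g Mg in 957.437 g formula = 1.02 wt% Mg.
23.71% − 1.02% gives a difference of 22.69 percentage points.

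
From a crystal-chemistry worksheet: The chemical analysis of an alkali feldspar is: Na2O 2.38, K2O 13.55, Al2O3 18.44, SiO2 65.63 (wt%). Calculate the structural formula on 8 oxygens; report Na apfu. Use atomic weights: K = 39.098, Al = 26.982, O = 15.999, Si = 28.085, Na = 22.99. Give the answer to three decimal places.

Na2O (M=61.979): mol = 0.03840; Na = 0.07680, O = 0.03840.
K2O (M=94.195): mol = 0.14385; K = 0.28770, O = 0.14385.
Al2O3 (M=101.961): mol = 0.18085; Al = 0.36170, O = 0.54255.
SiO2 (M=60.083): mol = 1.09232; Si = 1.09232, O = 2.18464.
ΣO = 2.90944; factor = 8/ΣO = 2.74967.
Na apfu = 0.07680 × 2.74967 = 0.211.

0.211 Na apfu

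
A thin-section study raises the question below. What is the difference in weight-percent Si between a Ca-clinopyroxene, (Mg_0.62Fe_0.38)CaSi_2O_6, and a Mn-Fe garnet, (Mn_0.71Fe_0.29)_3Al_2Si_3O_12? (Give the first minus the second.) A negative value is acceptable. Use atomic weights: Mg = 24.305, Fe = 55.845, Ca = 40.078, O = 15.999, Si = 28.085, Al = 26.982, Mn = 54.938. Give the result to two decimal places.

Si in (Mg_0.62Fe_0.38)CaSi_2O_6: molar mass 228.532 g/mol; 2×28.085 = 56.170 g → 24.58 wt%.
Si in (Mn_0.71Fe_0.29)_3Al_2Si_3O_12: molar mass 495.810 g/mol; 3×28.085 = 84.255 g → 16.99 wt%.
Difference = 24.58 − 16.99 = 7.59 percentage points.

7.59 percentage points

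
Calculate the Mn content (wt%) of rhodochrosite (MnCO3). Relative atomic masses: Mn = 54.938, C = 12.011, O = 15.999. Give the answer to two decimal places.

47.79 wt%

Formula mass = 1·54.938 + 1·12.011 + 3·15.999 = 114.946 g/mol, of which 54.938 g is Mn.
So Mn makes up 54.938/114.946 = 0.4779 of the mass, i.e. 47.79%.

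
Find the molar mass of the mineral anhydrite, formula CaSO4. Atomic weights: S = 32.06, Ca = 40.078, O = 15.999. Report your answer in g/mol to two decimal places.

136.13 g/mol

Ca: 1 × 40.078 = 40.0780
S: 1 × 32.06 = 32.0600
O: 4 × 15.999 = 63.9960
Summing the contributions gives the formula mass.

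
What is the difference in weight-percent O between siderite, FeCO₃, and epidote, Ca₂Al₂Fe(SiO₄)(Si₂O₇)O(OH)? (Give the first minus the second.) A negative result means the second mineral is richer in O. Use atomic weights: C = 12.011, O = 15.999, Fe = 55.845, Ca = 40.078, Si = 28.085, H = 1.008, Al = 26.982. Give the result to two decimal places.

-1.61 percentage points

First mineral: 47.997 g O in 115.853 g formula = 41.43 wt% O.
Second mineral: 207.987 g O in 483.215 g formula = 43.04 wt% O.
41.43% − 43.04% gives a difference of -1.61 percentage points.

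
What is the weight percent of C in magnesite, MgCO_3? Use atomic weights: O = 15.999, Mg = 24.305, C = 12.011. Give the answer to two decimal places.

14.25 wt%

Molar mass of MgCO_3: 1·24.305 + 1·12.011 + 3·15.999 = 84.313 g/mol.
Mass of C per formula unit: 1 × 12.011 = 12.011 g.
Weight fraction C = 12.011 / 84.313 = 0.1425.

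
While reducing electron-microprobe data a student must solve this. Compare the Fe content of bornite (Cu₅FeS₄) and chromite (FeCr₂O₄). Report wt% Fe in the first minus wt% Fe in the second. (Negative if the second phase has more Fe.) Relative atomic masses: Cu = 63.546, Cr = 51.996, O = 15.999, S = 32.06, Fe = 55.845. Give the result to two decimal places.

-13.82 percentage points

Fe in Cu₅FeS₄: molar mass 501.815 g/mol; 1×55.845 = 55.845 g → 11.13 wt%.
Fe in FeCr₂O₄: molar mass 223.833 g/mol; 1×55.845 = 55.845 g → 24.95 wt%.
Difference = 11.13 − 24.95 = -13.82 percentage points.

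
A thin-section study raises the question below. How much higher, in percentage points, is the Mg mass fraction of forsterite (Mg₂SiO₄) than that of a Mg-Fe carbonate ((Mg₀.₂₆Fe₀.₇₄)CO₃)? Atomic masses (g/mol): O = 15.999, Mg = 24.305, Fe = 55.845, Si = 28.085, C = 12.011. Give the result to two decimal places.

Mg in Mg₂SiO₄: molar mass 140.691 g/mol; 2×24.305 = 48.610 g → 34.55 wt%.
Mg in (Mg₀.₂₆Fe₀.₇₄)CO₃: molar mass 107.653 g/mol; 0.26×24.305 = 6.319 g → 5.87 wt%.
Difference = 34.55 − 5.87 = 28.68 percentage points.

28.68 percentage points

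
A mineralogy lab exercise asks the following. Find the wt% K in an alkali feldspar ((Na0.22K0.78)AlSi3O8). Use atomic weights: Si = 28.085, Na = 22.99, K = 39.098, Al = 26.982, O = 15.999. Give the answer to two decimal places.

11.10 wt%

Molar mass of (Na0.22K0.78)AlSi3O8: 0.22·22.99 + 0.78·39.098 + 1·26.982 + 3·28.085 + 8·15.999 = 274.783 g/mol.
Mass of K per formula unit: 0.78 × 39.098 = 30.496 g.
Weight fraction K = 30.496 / 274.783 = 0.1110.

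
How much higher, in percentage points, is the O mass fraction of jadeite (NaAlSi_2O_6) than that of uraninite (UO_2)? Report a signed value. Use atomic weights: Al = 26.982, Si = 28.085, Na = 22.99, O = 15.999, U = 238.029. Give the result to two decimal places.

First mineral: 95.994 g O in 202.136 g formula = 47.49 wt% O.
Second mineral: 31.998 g O in 270.027 g formula = 11.85 wt% O.
47.49% − 11.85% gives a difference of 35.64 percentage points.

35.64 percentage points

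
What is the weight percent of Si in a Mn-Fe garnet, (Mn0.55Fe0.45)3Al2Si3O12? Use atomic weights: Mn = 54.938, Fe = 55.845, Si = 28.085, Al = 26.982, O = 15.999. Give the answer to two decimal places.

16.98 mass %

Formula mass = 1.65·54.938 + 1.35·55.845 + 2·26.982 + 3·28.085 + 12·15.999 = 496.245 g/mol, of which 84.255 g is Si.
So Si makes up 84.255/496.245 = 0.1698 of the mass, i.e. 16.98%.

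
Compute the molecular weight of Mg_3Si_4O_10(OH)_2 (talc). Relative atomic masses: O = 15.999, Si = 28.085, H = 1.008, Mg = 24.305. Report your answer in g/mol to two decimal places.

379.26 g/mol

The formula mass is the sum 3×24.305 + 4×28.085 + 12×15.999 + 2×1.008.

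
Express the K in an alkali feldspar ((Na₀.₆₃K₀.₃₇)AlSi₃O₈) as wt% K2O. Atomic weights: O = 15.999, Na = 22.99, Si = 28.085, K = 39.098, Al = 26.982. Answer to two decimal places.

Formula mass = 268.179 g/mol.
0.37 K → 0.1850 mol K2O per formula unit; M(K2O) = 94.195, so K2O mass = 17.426 g.
17.426/268.179 × 100 = 6.50 wt%.

6.50 wt%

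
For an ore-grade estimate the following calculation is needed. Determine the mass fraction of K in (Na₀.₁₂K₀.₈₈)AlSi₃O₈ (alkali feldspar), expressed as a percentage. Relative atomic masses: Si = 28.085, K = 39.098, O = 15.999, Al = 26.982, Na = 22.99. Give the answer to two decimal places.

12.45 weight percent

Molar mass of (Na₀.₁₂K₀.₈₈)AlSi₃O₈: 0.12×22.99 + 0.88×39.098 + 1×26.982 + 3×28.085 + 8×15.999 = 276.394 g/mol.
Mass of K per formula unit: 0.88 × 39.098 = 34.406 g.
Weight fraction K = 34.406 / 276.394 = 0.1245.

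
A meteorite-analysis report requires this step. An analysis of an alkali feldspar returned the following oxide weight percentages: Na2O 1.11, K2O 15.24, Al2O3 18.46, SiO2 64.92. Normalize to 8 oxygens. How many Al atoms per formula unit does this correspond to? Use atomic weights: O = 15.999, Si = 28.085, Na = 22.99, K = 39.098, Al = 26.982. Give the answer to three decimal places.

Na2O: 1.11/61.979 = 0.01791 mol → 0.03582 mol Na, 0.01791 mol O.
K2O: 15.24/94.195 = 0.16179 mol → 0.32358 mol K, 0.16179 mol O.
Al2O3: 18.46/101.961 = 0.18105 mol → 0.36210 mol Al, 0.54315 mol O.
SiO2: 64.92/60.083 = 1.08051 mol → 1.08051 mol Si, 2.16102 mol O.
Total oxygen = 2.88387 mol. Normalization factor = 8/2.88387 = 2.77405.
Al per 8 O = 0.36210 × 2.77405 = 1.004.

1.004 Al apfu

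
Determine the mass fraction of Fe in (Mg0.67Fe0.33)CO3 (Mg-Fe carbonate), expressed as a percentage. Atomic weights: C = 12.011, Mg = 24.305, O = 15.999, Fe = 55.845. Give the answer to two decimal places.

Formula mass = 0.67×24.305 + 0.33×55.845 + 1×12.011 + 3×15.999 = 94.721 g/mol, of which 18.429 g is Fe.
So Fe makes up 18.429/94.721 = 0.1946 of the mass, i.e. 19.46%.

19.46 weight percent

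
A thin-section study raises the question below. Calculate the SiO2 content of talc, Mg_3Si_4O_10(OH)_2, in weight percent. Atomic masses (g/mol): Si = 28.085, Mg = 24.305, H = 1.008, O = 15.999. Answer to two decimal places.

63.37 wt%

Molar mass of Mg_3Si_4O_10(OH)_2 = 3·24.305 + 4·28.085 + 12·15.999 + 2·1.008 = 379.259 g/mol.
Each formula unit contains 4 Si, equivalent to 4/1 = 4.0000 mol SiO2.
M(SiO2) = 1×28.085 + 2×15.999 = 60.083 g/mol.
Mass of SiO2 per formula unit = 4.0000 × 60.083 = 240.332 g.
SiO2 wt% = 240.332 / 379.259 × 100 = 63.37%.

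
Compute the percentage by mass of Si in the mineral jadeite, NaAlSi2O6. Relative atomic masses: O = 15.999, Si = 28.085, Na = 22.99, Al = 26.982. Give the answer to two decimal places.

Formula mass = 1·22.99 + 1·26.982 + 2·28.085 + 6·15.999 = 202.136 g/mol, of which 56.170 g is Si.
So Si makes up 56.170/202.136 = 0.2779 of the mass, i.e. 27.79%.

27.79 mass %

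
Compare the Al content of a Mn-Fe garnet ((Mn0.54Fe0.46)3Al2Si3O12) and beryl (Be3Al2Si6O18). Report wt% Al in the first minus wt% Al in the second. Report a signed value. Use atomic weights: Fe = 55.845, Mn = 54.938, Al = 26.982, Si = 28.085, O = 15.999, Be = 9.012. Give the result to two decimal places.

M((Mn0.54Fe0.46)3Al2Si3O12) = 496.273 g/mol, so wt% Al = 53.964/496.273 × 100 = 10.87%.
M(Be3Al2Si6O18) = 537.492 g/mol, so wt% Al = 53.964/537.492 × 100 = 10.04%.
10.87 − 10.04 = 0.83 pp.

0.83 percentage points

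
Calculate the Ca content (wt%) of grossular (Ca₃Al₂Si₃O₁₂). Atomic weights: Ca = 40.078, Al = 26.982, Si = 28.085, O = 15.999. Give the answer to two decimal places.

Molar mass of Ca₃Al₂Si₃O₁₂: 3·40.078 + 2·26.982 + 3·28.085 + 12·15.999 = 450.441 g/mol.
Mass of Ca per formula unit: 3 × 40.078 = 120.234 g.
Weight fraction Ca = 120.234 / 450.441 = 0.2669.

26.69 wt%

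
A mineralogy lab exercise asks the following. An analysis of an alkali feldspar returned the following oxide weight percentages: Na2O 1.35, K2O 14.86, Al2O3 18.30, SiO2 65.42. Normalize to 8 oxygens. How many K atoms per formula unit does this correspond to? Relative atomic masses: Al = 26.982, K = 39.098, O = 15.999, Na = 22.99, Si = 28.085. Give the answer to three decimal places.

Na2O: 1.35/61.979 = 0.02178 mol → 0.04356 mol Na, 0.02178 mol O.
K2O: 14.86/94.195 = 0.15776 mol → 0.31552 mol K, 0.15776 mol O.
Al2O3: 18.30/101.961 = 0.17948 mol → 0.35896 mol Al, 0.53844 mol O.
SiO2: 65.42/60.083 = 1.08883 mol → 1.08883 mol Si, 2.17766 mol O.
Total oxygen = 2.89564 mol. Normalization factor = 8/2.89564 = 2.76277.
K per 8 O = 0.31552 × 2.76277 = 0.872.

0.872 K apfu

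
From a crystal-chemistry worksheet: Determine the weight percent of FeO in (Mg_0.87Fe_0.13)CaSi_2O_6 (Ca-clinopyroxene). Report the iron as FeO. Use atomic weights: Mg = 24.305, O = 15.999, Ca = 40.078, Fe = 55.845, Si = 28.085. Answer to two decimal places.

M((Mg_0.87Fe_0.13)CaSi_2O_6) = 220.647 g/mol; M(FeO) = 71.844 g/mol.
Moles FeO per formula unit = 0.13 Fe ÷ 1 = 0.1300.
FeO fraction = (0.1300 × 71.844) / 220.647 = 9.340/220.647 = 0.0423.

4.23 wt%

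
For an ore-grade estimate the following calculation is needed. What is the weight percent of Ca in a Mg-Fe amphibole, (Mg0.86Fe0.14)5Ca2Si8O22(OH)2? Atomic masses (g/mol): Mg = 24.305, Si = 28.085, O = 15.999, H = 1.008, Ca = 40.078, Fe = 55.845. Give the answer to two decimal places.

Formula mass = 4.30·24.305 + 0.70·55.845 + 2·40.078 + 8·28.085 + 24·15.999 + 2·1.008 = 834.431 g/mol, of which 80.156 g is Ca.
So Ca makes up 80.156/834.431 = 0.0961 of the mass, i.e. 9.61%.

9.61 mass %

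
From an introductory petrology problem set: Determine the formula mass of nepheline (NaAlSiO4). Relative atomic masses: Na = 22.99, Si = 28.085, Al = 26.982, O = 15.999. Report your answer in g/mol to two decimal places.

142.05 g/mol

Na: 1 × 22.99 = 22.9900
Al: 1 × 26.982 = 26.9820
Si: 1 × 28.085 = 28.0850
O: 4 × 15.999 = 63.9960
Summing the contributions gives the formula mass.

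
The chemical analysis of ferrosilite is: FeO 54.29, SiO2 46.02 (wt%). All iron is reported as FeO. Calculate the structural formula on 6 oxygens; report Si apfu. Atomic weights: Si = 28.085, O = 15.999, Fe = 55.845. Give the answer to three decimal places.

FeO (M=71.844): mol = 0.75567; Fe = 0.75567, O = 0.75567.
SiO2 (M=60.083): mol = 0.76594; Si = 0.76594, O = 1.53188.
ΣO = 2.28755; factor = 6/ΣO = 2.62289.
Si apfu = 0.76594 × 2.62289 = 2.009.

2.009 Si apfu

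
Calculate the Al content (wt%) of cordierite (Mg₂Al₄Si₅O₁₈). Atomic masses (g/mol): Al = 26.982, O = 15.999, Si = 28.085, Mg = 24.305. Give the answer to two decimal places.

Formula mass = 2·24.305 + 4·26.982 + 5·28.085 + 18·15.999 = 584.945 g/mol, of which 107.928 g is Al.
So Al makes up 107.928/584.945 = 0.1845 of the mass, i.e. 18.45%.

18.45 wt%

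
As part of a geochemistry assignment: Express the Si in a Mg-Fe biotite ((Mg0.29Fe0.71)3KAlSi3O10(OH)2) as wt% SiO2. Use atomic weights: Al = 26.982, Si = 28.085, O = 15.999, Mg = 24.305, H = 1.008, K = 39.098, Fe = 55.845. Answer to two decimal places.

37.21 wt%

Formula mass = 484.434 g/mol.
3 Si → 3.0000 mol SiO2 per formula unit; M(SiO2) = 60.083, so SiO2 mass = 180.249 g.
180.249/484.434 × 100 = 37.21 wt%.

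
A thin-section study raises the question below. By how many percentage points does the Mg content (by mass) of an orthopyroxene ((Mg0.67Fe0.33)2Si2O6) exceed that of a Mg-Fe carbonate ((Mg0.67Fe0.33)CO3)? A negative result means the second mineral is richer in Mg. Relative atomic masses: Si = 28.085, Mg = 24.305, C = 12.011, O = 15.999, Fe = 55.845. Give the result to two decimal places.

-2.49 percentage points

Mg in (Mg0.67Fe0.33)2Si2O6: molar mass 221.590 g/mol; 1.34×24.305 = 32.569 g → 14.70 wt%.
Mg in (Mg0.67Fe0.33)CO3: molar mass 94.721 g/mol; 0.67×24.305 = 16.284 g → 17.19 wt%.
Difference = 14.70 − 17.19 = -2.49 percentage points.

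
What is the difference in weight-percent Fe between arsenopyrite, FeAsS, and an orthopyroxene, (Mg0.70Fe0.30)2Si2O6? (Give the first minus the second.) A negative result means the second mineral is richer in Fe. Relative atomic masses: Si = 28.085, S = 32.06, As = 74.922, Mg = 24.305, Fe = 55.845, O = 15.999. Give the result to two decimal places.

19.05 percentage points

M(FeAsS) = 162.827 g/mol, so wt% Fe = 55.845/162.827 × 100 = 34.30%.
M((Mg0.70Fe0.30)2Si2O6) = 219.698 g/mol, so wt% Fe = 33.507/219.698 × 100 = 15.25%.
34.30 − 15.25 = 19.05 pp.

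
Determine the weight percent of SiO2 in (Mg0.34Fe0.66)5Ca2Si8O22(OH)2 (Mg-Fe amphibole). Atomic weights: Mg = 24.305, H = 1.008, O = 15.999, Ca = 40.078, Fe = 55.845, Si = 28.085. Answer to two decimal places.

Formula mass = 916.435 g/mol.
8 Si → 8.0000 mol SiO2 per formula unit; M(SiO2) = 60.083, so SiO2 mass = 480.664 g.
480.664/916.435 × 100 = 52.45 wt%.

52.45 wt%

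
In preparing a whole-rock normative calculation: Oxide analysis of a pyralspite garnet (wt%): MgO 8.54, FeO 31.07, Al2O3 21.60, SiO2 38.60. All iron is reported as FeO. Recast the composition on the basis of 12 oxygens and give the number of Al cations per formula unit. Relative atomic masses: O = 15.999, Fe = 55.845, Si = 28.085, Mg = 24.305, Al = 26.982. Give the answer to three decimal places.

MgO (M=40.304): mol = 0.21189; Mg = 0.21189, O = 0.21189.
FeO (M=71.844): mol = 0.43246; Fe = 0.43246, O = 0.43246.
Al2O3 (M=101.961): mol = 0.21185; Al = 0.42370, O = 0.63555.
SiO2 (M=60.083): mol = 0.64244; Si = 0.64244, O = 1.28488.
ΣO = 2.56478; factor = 12/ΣO = 4.67876.
Al apfu = 0.42370 × 4.67876 = 1.982.

1.982 Al apfu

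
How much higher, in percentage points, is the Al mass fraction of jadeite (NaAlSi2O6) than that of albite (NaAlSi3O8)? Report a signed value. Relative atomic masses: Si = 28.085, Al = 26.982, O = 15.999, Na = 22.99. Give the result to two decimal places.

M(NaAlSi2O6) = 202.136 g/mol, so wt% Al = 26.982/202.136 × 100 = 13.35%.
M(NaAlSi3O8) = 262.219 g/mol, so wt% Al = 26.982/262.219 × 100 = 10.29%.
13.35 − 10.29 = 3.06 pp.

3.06 percentage points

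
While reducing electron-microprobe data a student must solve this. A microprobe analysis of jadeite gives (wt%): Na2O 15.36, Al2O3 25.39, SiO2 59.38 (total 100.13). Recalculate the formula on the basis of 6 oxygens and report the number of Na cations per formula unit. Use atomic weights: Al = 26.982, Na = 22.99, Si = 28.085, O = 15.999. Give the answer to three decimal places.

Na2O (M=61.979): mol = 0.24783; Na = 0.49566, O = 0.24783.
Al2O3 (M=101.961): mol = 0.24902; Al = 0.49804, O = 0.74706.
SiO2 (M=60.083): mol = 0.98830; Si = 0.98830, O = 1.97660.
ΣO = 2.97149; factor = 6/ΣO = 2.01919.
Na apfu = 0.49566 × 2.01919 = 1.001.

1.001 Na apfu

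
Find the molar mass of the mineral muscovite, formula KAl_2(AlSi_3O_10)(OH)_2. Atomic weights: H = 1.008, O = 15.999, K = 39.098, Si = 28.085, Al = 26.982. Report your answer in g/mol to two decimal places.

M = 1·39.098 + 3·26.982 + 3·28.085 + 12·15.999 + 2·1.008

398.30 g/mol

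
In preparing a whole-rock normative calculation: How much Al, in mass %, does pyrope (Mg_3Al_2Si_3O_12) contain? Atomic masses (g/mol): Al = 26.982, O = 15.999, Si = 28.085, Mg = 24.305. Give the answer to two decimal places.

13.39 mass %

M(Mg_3Al_2Si_3O_12) = 403.122 g/mol.
Al contributes 2 × 26.982 = 53.964 g per mole.
53.964/403.122 = 0.1339 → 13.39%.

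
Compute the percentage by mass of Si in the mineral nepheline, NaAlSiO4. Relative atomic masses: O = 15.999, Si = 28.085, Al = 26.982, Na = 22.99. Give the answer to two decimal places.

Formula mass = 1·22.99 + 1·26.982 + 1·28.085 + 4·15.999 = 142.053 g/mol, of which 28.085 g is Si.
So Si makes up 28.085/142.053 = 0.1977 of the mass, i.e. 19.77%.

19.77 mass %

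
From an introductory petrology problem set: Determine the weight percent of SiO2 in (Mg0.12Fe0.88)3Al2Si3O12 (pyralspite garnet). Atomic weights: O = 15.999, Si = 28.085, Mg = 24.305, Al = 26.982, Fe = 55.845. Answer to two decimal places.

37.06 wt%

Molar mass of (Mg0.12Fe0.88)3Al2Si3O12 = 0.36*24.305 + 2.64*55.845 + 2*26.982 + 3*28.085 + 12*15.999 = 486.388 g/mol.
Each formula unit contains 3 Si, equivalent to 3/1 = 3.0000 mol SiO2.
M(SiO2) = 1×28.085 + 2×15.999 = 60.083 g/mol.
Mass of SiO2 per formula unit = 3.0000 × 60.083 = 180.249 g.
SiO2 wt% = 180.249 / 486.388 × 100 = 37.06%.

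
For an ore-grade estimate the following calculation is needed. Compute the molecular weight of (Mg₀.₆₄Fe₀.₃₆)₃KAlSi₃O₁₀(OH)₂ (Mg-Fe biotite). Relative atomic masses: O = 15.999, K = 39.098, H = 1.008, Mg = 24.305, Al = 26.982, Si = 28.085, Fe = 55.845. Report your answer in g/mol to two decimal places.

M = 1.92*24.305 + 1.08*55.845 + 1*39.098 + 1*26.982 + 3*28.085 + 12*15.999 + 2*1.008

451.32 g/mol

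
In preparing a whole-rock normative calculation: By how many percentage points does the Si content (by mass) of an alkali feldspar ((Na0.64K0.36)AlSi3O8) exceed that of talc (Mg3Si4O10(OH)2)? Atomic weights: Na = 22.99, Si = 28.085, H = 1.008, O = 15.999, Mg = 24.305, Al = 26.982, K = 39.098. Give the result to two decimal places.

1.82 percentage points

Si in (Na0.64K0.36)AlSi3O8: molar mass 268.018 g/mol; 3×28.085 = 84.255 g → 31.44 wt%.
Si in Mg3Si4O10(OH)2: molar mass 379.259 g/mol; 4×28.085 = 112.340 g → 29.62 wt%.
Difference = 31.44 − 29.62 = 1.82 percentage points.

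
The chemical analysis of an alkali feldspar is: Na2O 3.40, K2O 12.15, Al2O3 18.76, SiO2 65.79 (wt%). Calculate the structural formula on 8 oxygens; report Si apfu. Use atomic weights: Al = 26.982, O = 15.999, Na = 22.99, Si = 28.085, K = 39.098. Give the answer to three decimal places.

2.994 Si apfu

Na2O (M=61.979): mol = 0.05486; Na = 0.10972, O = 0.05486.
K2O (M=94.195): mol = 0.12899; K = 0.25798, O = 0.12899.
Al2O3 (M=101.961): mol = 0.18399; Al = 0.36798, O = 0.55197.
SiO2 (M=60.083): mol = 1.09499; Si = 1.09499, O = 2.18998.
ΣO = 2.92580; factor = 8/ΣO = 2.73429.
Si apfu = 1.09499 × 2.73429 = 2.994.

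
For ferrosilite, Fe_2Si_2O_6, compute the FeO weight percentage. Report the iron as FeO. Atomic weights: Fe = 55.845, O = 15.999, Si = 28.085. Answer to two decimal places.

Molar mass of Fe_2Si_2O_6 = 2×55.845 + 2×28.085 + 6×15.999 = 263.854 g/mol.
Each formula unit contains 2 Fe, equivalent to 2/1 = 2.0000 mol FeO.
M(FeO) = 1×55.845 + 1×15.999 = 71.844 g/mol.
Mass of FeO per formula unit = 2.0000 × 71.844 = 143.688 g.
FeO wt% = 143.688 / 263.854 × 100 = 54.46%.

54.46 wt%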